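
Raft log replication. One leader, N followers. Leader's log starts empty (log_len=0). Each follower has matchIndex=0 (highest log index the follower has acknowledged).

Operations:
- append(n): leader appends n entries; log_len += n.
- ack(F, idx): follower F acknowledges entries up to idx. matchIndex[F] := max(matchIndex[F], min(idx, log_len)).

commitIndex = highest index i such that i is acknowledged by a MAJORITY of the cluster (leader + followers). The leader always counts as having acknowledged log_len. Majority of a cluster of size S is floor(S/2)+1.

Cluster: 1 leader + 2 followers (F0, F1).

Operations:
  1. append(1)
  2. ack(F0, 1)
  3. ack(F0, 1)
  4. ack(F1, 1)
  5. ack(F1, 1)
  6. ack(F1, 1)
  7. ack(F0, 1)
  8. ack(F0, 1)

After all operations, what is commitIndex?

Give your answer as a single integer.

Op 1: append 1 -> log_len=1
Op 2: F0 acks idx 1 -> match: F0=1 F1=0; commitIndex=1
Op 3: F0 acks idx 1 -> match: F0=1 F1=0; commitIndex=1
Op 4: F1 acks idx 1 -> match: F0=1 F1=1; commitIndex=1
Op 5: F1 acks idx 1 -> match: F0=1 F1=1; commitIndex=1
Op 6: F1 acks idx 1 -> match: F0=1 F1=1; commitIndex=1
Op 7: F0 acks idx 1 -> match: F0=1 F1=1; commitIndex=1
Op 8: F0 acks idx 1 -> match: F0=1 F1=1; commitIndex=1

Answer: 1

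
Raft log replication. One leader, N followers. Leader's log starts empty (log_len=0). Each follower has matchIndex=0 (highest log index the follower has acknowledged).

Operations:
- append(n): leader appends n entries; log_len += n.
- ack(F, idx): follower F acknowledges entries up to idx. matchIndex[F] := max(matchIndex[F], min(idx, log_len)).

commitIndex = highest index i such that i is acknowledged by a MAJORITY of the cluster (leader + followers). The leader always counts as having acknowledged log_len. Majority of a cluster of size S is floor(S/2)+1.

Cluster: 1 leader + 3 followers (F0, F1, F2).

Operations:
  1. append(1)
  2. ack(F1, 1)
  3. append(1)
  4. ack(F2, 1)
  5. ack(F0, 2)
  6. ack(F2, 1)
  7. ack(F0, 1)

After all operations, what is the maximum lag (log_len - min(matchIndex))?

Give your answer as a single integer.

Op 1: append 1 -> log_len=1
Op 2: F1 acks idx 1 -> match: F0=0 F1=1 F2=0; commitIndex=0
Op 3: append 1 -> log_len=2
Op 4: F2 acks idx 1 -> match: F0=0 F1=1 F2=1; commitIndex=1
Op 5: F0 acks idx 2 -> match: F0=2 F1=1 F2=1; commitIndex=1
Op 6: F2 acks idx 1 -> match: F0=2 F1=1 F2=1; commitIndex=1
Op 7: F0 acks idx 1 -> match: F0=2 F1=1 F2=1; commitIndex=1

Answer: 1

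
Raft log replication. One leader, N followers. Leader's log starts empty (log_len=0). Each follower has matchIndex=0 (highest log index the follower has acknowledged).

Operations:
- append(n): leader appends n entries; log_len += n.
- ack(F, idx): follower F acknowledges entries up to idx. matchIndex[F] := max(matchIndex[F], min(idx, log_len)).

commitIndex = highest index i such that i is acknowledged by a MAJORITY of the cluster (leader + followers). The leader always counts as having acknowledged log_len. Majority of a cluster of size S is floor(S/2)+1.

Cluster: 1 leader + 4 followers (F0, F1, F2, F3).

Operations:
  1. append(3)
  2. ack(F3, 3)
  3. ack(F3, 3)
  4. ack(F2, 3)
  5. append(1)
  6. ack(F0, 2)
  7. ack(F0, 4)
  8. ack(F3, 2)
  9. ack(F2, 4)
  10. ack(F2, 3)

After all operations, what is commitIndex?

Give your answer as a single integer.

Answer: 4

Derivation:
Op 1: append 3 -> log_len=3
Op 2: F3 acks idx 3 -> match: F0=0 F1=0 F2=0 F3=3; commitIndex=0
Op 3: F3 acks idx 3 -> match: F0=0 F1=0 F2=0 F3=3; commitIndex=0
Op 4: F2 acks idx 3 -> match: F0=0 F1=0 F2=3 F3=3; commitIndex=3
Op 5: append 1 -> log_len=4
Op 6: F0 acks idx 2 -> match: F0=2 F1=0 F2=3 F3=3; commitIndex=3
Op 7: F0 acks idx 4 -> match: F0=4 F1=0 F2=3 F3=3; commitIndex=3
Op 8: F3 acks idx 2 -> match: F0=4 F1=0 F2=3 F3=3; commitIndex=3
Op 9: F2 acks idx 4 -> match: F0=4 F1=0 F2=4 F3=3; commitIndex=4
Op 10: F2 acks idx 3 -> match: F0=4 F1=0 F2=4 F3=3; commitIndex=4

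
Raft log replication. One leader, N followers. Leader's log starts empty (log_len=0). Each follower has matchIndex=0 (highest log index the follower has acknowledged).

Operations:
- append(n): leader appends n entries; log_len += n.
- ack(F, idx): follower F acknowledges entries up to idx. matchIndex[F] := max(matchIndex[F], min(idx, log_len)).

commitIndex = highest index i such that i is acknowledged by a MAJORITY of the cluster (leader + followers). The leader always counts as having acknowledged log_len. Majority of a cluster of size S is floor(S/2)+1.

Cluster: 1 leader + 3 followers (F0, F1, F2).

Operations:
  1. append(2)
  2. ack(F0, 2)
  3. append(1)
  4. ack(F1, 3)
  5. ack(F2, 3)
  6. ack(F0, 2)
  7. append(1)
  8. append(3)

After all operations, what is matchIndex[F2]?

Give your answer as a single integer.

Answer: 3

Derivation:
Op 1: append 2 -> log_len=2
Op 2: F0 acks idx 2 -> match: F0=2 F1=0 F2=0; commitIndex=0
Op 3: append 1 -> log_len=3
Op 4: F1 acks idx 3 -> match: F0=2 F1=3 F2=0; commitIndex=2
Op 5: F2 acks idx 3 -> match: F0=2 F1=3 F2=3; commitIndex=3
Op 6: F0 acks idx 2 -> match: F0=2 F1=3 F2=3; commitIndex=3
Op 7: append 1 -> log_len=4
Op 8: append 3 -> log_len=7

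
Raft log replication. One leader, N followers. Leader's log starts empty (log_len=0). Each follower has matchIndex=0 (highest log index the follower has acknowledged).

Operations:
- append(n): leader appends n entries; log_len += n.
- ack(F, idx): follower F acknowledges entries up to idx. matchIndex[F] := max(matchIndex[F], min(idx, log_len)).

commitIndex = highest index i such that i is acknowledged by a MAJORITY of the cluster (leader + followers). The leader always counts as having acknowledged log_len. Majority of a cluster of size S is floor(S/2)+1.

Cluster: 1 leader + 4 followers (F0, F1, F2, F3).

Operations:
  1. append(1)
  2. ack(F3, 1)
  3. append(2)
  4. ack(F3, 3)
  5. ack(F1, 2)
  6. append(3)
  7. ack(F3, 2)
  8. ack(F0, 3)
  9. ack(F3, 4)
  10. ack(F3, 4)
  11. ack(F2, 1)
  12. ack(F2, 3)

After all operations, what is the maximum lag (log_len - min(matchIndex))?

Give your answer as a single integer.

Answer: 4

Derivation:
Op 1: append 1 -> log_len=1
Op 2: F3 acks idx 1 -> match: F0=0 F1=0 F2=0 F3=1; commitIndex=0
Op 3: append 2 -> log_len=3
Op 4: F3 acks idx 3 -> match: F0=0 F1=0 F2=0 F3=3; commitIndex=0
Op 5: F1 acks idx 2 -> match: F0=0 F1=2 F2=0 F3=3; commitIndex=2
Op 6: append 3 -> log_len=6
Op 7: F3 acks idx 2 -> match: F0=0 F1=2 F2=0 F3=3; commitIndex=2
Op 8: F0 acks idx 3 -> match: F0=3 F1=2 F2=0 F3=3; commitIndex=3
Op 9: F3 acks idx 4 -> match: F0=3 F1=2 F2=0 F3=4; commitIndex=3
Op 10: F3 acks idx 4 -> match: F0=3 F1=2 F2=0 F3=4; commitIndex=3
Op 11: F2 acks idx 1 -> match: F0=3 F1=2 F2=1 F3=4; commitIndex=3
Op 12: F2 acks idx 3 -> match: F0=3 F1=2 F2=3 F3=4; commitIndex=3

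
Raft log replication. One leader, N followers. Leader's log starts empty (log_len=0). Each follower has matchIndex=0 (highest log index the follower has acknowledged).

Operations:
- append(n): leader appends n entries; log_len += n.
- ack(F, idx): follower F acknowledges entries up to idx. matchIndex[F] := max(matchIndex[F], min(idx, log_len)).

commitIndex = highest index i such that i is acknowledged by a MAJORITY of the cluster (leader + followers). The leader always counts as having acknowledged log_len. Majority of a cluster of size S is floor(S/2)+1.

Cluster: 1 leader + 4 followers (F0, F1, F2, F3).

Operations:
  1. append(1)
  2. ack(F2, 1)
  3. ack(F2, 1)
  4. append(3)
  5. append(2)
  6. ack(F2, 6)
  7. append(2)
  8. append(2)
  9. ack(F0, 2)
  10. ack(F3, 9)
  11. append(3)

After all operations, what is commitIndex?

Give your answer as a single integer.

Op 1: append 1 -> log_len=1
Op 2: F2 acks idx 1 -> match: F0=0 F1=0 F2=1 F3=0; commitIndex=0
Op 3: F2 acks idx 1 -> match: F0=0 F1=0 F2=1 F3=0; commitIndex=0
Op 4: append 3 -> log_len=4
Op 5: append 2 -> log_len=6
Op 6: F2 acks idx 6 -> match: F0=0 F1=0 F2=6 F3=0; commitIndex=0
Op 7: append 2 -> log_len=8
Op 8: append 2 -> log_len=10
Op 9: F0 acks idx 2 -> match: F0=2 F1=0 F2=6 F3=0; commitIndex=2
Op 10: F3 acks idx 9 -> match: F0=2 F1=0 F2=6 F3=9; commitIndex=6
Op 11: append 3 -> log_len=13

Answer: 6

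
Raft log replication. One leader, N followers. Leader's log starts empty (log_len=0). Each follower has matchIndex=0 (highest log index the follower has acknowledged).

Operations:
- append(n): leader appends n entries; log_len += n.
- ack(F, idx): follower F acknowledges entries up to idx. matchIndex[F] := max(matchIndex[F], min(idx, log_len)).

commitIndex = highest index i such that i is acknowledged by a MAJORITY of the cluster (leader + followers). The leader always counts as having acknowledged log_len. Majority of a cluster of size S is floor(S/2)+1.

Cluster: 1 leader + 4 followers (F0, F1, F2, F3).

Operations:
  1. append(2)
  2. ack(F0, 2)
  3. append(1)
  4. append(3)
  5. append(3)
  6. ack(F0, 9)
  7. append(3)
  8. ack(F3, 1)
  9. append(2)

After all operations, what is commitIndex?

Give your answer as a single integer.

Op 1: append 2 -> log_len=2
Op 2: F0 acks idx 2 -> match: F0=2 F1=0 F2=0 F3=0; commitIndex=0
Op 3: append 1 -> log_len=3
Op 4: append 3 -> log_len=6
Op 5: append 3 -> log_len=9
Op 6: F0 acks idx 9 -> match: F0=9 F1=0 F2=0 F3=0; commitIndex=0
Op 7: append 3 -> log_len=12
Op 8: F3 acks idx 1 -> match: F0=9 F1=0 F2=0 F3=1; commitIndex=1
Op 9: append 2 -> log_len=14

Answer: 1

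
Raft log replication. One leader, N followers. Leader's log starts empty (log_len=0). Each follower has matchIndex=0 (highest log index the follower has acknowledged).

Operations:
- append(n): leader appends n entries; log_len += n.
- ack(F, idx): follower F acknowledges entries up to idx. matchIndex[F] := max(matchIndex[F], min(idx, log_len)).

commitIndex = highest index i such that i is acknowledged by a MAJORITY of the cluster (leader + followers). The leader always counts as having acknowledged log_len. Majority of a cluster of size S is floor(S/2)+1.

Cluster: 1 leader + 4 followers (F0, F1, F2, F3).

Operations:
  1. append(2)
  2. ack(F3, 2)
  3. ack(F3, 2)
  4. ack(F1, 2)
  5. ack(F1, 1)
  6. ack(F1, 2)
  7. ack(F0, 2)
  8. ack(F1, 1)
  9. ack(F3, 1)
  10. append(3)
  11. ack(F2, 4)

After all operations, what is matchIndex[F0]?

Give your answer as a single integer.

Answer: 2

Derivation:
Op 1: append 2 -> log_len=2
Op 2: F3 acks idx 2 -> match: F0=0 F1=0 F2=0 F3=2; commitIndex=0
Op 3: F3 acks idx 2 -> match: F0=0 F1=0 F2=0 F3=2; commitIndex=0
Op 4: F1 acks idx 2 -> match: F0=0 F1=2 F2=0 F3=2; commitIndex=2
Op 5: F1 acks idx 1 -> match: F0=0 F1=2 F2=0 F3=2; commitIndex=2
Op 6: F1 acks idx 2 -> match: F0=0 F1=2 F2=0 F3=2; commitIndex=2
Op 7: F0 acks idx 2 -> match: F0=2 F1=2 F2=0 F3=2; commitIndex=2
Op 8: F1 acks idx 1 -> match: F0=2 F1=2 F2=0 F3=2; commitIndex=2
Op 9: F3 acks idx 1 -> match: F0=2 F1=2 F2=0 F3=2; commitIndex=2
Op 10: append 3 -> log_len=5
Op 11: F2 acks idx 4 -> match: F0=2 F1=2 F2=4 F3=2; commitIndex=2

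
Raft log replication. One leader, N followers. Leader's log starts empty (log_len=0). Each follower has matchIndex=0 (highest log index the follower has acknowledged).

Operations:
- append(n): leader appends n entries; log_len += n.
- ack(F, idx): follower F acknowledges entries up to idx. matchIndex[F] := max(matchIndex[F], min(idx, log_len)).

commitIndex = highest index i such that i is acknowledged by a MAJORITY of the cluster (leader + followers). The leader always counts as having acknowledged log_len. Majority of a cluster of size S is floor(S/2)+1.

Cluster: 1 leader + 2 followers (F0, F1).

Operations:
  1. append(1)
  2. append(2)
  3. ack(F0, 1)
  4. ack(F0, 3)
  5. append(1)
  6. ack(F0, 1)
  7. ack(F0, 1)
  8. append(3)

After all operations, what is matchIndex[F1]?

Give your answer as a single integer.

Answer: 0

Derivation:
Op 1: append 1 -> log_len=1
Op 2: append 2 -> log_len=3
Op 3: F0 acks idx 1 -> match: F0=1 F1=0; commitIndex=1
Op 4: F0 acks idx 3 -> match: F0=3 F1=0; commitIndex=3
Op 5: append 1 -> log_len=4
Op 6: F0 acks idx 1 -> match: F0=3 F1=0; commitIndex=3
Op 7: F0 acks idx 1 -> match: F0=3 F1=0; commitIndex=3
Op 8: append 3 -> log_len=7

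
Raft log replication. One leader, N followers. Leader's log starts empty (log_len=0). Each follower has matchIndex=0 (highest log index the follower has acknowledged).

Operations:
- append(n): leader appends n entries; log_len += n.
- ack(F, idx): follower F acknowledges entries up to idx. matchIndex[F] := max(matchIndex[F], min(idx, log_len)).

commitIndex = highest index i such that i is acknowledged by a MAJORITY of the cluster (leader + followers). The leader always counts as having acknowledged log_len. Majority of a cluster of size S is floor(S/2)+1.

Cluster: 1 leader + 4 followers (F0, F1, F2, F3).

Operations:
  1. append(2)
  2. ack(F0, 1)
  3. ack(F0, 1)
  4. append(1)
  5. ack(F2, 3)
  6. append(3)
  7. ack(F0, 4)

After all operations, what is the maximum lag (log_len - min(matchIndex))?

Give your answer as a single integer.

Op 1: append 2 -> log_len=2
Op 2: F0 acks idx 1 -> match: F0=1 F1=0 F2=0 F3=0; commitIndex=0
Op 3: F0 acks idx 1 -> match: F0=1 F1=0 F2=0 F3=0; commitIndex=0
Op 4: append 1 -> log_len=3
Op 5: F2 acks idx 3 -> match: F0=1 F1=0 F2=3 F3=0; commitIndex=1
Op 6: append 3 -> log_len=6
Op 7: F0 acks idx 4 -> match: F0=4 F1=0 F2=3 F3=0; commitIndex=3

Answer: 6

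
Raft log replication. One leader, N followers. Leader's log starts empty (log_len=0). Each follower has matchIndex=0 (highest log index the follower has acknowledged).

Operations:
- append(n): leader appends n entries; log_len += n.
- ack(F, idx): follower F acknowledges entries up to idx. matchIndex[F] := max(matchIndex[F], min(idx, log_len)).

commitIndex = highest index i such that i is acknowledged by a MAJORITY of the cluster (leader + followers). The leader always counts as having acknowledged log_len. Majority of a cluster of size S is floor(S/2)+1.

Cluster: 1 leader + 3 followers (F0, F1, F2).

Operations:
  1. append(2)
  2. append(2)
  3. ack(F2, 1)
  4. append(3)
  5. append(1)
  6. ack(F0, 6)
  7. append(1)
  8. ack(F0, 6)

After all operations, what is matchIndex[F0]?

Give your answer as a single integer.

Op 1: append 2 -> log_len=2
Op 2: append 2 -> log_len=4
Op 3: F2 acks idx 1 -> match: F0=0 F1=0 F2=1; commitIndex=0
Op 4: append 3 -> log_len=7
Op 5: append 1 -> log_len=8
Op 6: F0 acks idx 6 -> match: F0=6 F1=0 F2=1; commitIndex=1
Op 7: append 1 -> log_len=9
Op 8: F0 acks idx 6 -> match: F0=6 F1=0 F2=1; commitIndex=1

Answer: 6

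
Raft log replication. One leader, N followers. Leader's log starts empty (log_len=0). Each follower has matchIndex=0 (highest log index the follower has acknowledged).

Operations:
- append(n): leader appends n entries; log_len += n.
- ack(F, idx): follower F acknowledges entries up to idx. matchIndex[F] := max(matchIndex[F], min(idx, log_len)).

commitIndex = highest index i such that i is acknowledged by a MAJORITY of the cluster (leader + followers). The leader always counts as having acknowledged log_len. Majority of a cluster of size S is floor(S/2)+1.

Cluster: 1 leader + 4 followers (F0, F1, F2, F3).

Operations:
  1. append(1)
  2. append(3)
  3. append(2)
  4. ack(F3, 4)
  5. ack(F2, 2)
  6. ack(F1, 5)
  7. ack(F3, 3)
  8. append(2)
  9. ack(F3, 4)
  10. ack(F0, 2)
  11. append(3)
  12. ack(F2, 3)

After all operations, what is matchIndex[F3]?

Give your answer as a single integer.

Answer: 4

Derivation:
Op 1: append 1 -> log_len=1
Op 2: append 3 -> log_len=4
Op 3: append 2 -> log_len=6
Op 4: F3 acks idx 4 -> match: F0=0 F1=0 F2=0 F3=4; commitIndex=0
Op 5: F2 acks idx 2 -> match: F0=0 F1=0 F2=2 F3=4; commitIndex=2
Op 6: F1 acks idx 5 -> match: F0=0 F1=5 F2=2 F3=4; commitIndex=4
Op 7: F3 acks idx 3 -> match: F0=0 F1=5 F2=2 F3=4; commitIndex=4
Op 8: append 2 -> log_len=8
Op 9: F3 acks idx 4 -> match: F0=0 F1=5 F2=2 F3=4; commitIndex=4
Op 10: F0 acks idx 2 -> match: F0=2 F1=5 F2=2 F3=4; commitIndex=4
Op 11: append 3 -> log_len=11
Op 12: F2 acks idx 3 -> match: F0=2 F1=5 F2=3 F3=4; commitIndex=4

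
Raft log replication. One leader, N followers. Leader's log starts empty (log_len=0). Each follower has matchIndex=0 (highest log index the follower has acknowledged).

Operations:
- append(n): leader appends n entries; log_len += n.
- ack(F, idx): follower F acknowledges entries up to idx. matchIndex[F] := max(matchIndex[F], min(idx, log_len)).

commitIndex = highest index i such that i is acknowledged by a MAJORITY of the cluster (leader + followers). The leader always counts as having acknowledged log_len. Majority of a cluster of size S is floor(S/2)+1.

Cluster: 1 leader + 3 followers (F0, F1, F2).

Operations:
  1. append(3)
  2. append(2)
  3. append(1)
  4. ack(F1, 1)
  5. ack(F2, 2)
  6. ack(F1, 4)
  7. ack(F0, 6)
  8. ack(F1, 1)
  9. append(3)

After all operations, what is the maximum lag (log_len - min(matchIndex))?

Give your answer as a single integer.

Answer: 7

Derivation:
Op 1: append 3 -> log_len=3
Op 2: append 2 -> log_len=5
Op 3: append 1 -> log_len=6
Op 4: F1 acks idx 1 -> match: F0=0 F1=1 F2=0; commitIndex=0
Op 5: F2 acks idx 2 -> match: F0=0 F1=1 F2=2; commitIndex=1
Op 6: F1 acks idx 4 -> match: F0=0 F1=4 F2=2; commitIndex=2
Op 7: F0 acks idx 6 -> match: F0=6 F1=4 F2=2; commitIndex=4
Op 8: F1 acks idx 1 -> match: F0=6 F1=4 F2=2; commitIndex=4
Op 9: append 3 -> log_len=9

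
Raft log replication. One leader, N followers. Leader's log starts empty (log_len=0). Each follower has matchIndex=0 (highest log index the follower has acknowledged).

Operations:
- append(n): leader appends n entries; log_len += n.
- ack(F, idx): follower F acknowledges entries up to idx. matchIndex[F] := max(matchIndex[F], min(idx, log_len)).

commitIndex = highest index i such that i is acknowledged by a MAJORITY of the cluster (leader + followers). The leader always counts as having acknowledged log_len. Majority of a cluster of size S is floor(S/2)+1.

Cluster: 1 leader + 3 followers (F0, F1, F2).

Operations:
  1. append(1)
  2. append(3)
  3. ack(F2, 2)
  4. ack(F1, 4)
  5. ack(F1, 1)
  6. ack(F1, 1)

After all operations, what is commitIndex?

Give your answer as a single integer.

Answer: 2

Derivation:
Op 1: append 1 -> log_len=1
Op 2: append 3 -> log_len=4
Op 3: F2 acks idx 2 -> match: F0=0 F1=0 F2=2; commitIndex=0
Op 4: F1 acks idx 4 -> match: F0=0 F1=4 F2=2; commitIndex=2
Op 5: F1 acks idx 1 -> match: F0=0 F1=4 F2=2; commitIndex=2
Op 6: F1 acks idx 1 -> match: F0=0 F1=4 F2=2; commitIndex=2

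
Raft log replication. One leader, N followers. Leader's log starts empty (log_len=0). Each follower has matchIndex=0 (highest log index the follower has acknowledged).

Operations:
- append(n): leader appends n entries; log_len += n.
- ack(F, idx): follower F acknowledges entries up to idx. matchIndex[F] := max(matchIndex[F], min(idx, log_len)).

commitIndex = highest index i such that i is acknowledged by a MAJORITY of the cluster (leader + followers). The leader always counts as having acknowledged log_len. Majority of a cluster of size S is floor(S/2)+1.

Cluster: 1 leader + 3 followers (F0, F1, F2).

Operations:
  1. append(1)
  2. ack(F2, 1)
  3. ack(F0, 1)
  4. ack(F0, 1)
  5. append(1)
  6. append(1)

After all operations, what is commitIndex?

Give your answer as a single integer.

Answer: 1

Derivation:
Op 1: append 1 -> log_len=1
Op 2: F2 acks idx 1 -> match: F0=0 F1=0 F2=1; commitIndex=0
Op 3: F0 acks idx 1 -> match: F0=1 F1=0 F2=1; commitIndex=1
Op 4: F0 acks idx 1 -> match: F0=1 F1=0 F2=1; commitIndex=1
Op 5: append 1 -> log_len=2
Op 6: append 1 -> log_len=3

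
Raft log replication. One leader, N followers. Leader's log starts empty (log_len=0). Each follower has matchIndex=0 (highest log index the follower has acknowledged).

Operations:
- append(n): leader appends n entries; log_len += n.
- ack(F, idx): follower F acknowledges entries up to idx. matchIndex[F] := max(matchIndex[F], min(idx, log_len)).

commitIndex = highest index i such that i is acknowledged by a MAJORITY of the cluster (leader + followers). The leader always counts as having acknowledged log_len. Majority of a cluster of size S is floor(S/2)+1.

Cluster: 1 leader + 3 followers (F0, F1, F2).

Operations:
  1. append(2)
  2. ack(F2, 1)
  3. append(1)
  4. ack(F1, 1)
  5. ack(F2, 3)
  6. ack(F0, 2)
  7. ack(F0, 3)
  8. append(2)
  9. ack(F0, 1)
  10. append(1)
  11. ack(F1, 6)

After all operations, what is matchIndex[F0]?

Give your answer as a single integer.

Answer: 3

Derivation:
Op 1: append 2 -> log_len=2
Op 2: F2 acks idx 1 -> match: F0=0 F1=0 F2=1; commitIndex=0
Op 3: append 1 -> log_len=3
Op 4: F1 acks idx 1 -> match: F0=0 F1=1 F2=1; commitIndex=1
Op 5: F2 acks idx 3 -> match: F0=0 F1=1 F2=3; commitIndex=1
Op 6: F0 acks idx 2 -> match: F0=2 F1=1 F2=3; commitIndex=2
Op 7: F0 acks idx 3 -> match: F0=3 F1=1 F2=3; commitIndex=3
Op 8: append 2 -> log_len=5
Op 9: F0 acks idx 1 -> match: F0=3 F1=1 F2=3; commitIndex=3
Op 10: append 1 -> log_len=6
Op 11: F1 acks idx 6 -> match: F0=3 F1=6 F2=3; commitIndex=3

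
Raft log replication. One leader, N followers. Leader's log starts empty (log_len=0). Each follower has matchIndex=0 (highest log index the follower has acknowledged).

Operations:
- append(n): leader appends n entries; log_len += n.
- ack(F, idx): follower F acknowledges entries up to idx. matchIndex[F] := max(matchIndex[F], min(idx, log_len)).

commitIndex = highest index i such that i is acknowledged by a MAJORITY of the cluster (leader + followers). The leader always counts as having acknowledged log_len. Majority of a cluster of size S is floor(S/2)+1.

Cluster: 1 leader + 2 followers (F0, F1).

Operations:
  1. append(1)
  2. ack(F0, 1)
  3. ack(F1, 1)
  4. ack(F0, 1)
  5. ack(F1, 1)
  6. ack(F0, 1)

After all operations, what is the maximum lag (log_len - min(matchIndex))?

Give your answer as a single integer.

Answer: 0

Derivation:
Op 1: append 1 -> log_len=1
Op 2: F0 acks idx 1 -> match: F0=1 F1=0; commitIndex=1
Op 3: F1 acks idx 1 -> match: F0=1 F1=1; commitIndex=1
Op 4: F0 acks idx 1 -> match: F0=1 F1=1; commitIndex=1
Op 5: F1 acks idx 1 -> match: F0=1 F1=1; commitIndex=1
Op 6: F0 acks idx 1 -> match: F0=1 F1=1; commitIndex=1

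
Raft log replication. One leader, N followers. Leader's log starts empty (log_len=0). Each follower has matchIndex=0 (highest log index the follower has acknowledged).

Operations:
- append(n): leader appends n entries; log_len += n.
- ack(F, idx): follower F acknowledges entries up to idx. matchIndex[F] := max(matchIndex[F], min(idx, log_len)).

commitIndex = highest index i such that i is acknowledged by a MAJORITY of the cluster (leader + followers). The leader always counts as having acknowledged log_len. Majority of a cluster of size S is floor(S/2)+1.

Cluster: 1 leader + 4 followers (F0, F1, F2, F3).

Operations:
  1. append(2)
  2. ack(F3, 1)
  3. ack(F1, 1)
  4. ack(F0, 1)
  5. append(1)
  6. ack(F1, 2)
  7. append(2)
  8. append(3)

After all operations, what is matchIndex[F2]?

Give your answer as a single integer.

Answer: 0

Derivation:
Op 1: append 2 -> log_len=2
Op 2: F3 acks idx 1 -> match: F0=0 F1=0 F2=0 F3=1; commitIndex=0
Op 3: F1 acks idx 1 -> match: F0=0 F1=1 F2=0 F3=1; commitIndex=1
Op 4: F0 acks idx 1 -> match: F0=1 F1=1 F2=0 F3=1; commitIndex=1
Op 5: append 1 -> log_len=3
Op 6: F1 acks idx 2 -> match: F0=1 F1=2 F2=0 F3=1; commitIndex=1
Op 7: append 2 -> log_len=5
Op 8: append 3 -> log_len=8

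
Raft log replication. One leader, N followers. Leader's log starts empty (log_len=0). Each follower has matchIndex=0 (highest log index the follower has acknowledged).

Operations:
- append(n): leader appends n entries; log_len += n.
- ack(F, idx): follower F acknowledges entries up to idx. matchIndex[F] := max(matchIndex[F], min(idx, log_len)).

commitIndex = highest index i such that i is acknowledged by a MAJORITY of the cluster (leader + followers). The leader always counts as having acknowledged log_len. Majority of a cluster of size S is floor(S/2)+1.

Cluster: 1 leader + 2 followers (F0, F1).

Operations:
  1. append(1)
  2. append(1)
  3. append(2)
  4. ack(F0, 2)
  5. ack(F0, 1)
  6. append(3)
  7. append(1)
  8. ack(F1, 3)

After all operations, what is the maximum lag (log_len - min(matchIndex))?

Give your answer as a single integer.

Answer: 6

Derivation:
Op 1: append 1 -> log_len=1
Op 2: append 1 -> log_len=2
Op 3: append 2 -> log_len=4
Op 4: F0 acks idx 2 -> match: F0=2 F1=0; commitIndex=2
Op 5: F0 acks idx 1 -> match: F0=2 F1=0; commitIndex=2
Op 6: append 3 -> log_len=7
Op 7: append 1 -> log_len=8
Op 8: F1 acks idx 3 -> match: F0=2 F1=3; commitIndex=3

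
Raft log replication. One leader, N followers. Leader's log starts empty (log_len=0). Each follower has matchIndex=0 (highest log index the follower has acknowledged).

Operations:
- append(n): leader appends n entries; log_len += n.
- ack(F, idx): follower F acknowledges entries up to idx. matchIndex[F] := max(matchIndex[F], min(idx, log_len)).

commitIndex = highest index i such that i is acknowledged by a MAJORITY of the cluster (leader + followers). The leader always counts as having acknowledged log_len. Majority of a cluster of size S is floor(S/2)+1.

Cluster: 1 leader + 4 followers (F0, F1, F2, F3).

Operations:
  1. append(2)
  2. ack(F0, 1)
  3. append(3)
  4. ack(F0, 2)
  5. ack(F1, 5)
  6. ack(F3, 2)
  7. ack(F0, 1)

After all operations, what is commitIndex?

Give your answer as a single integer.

Answer: 2

Derivation:
Op 1: append 2 -> log_len=2
Op 2: F0 acks idx 1 -> match: F0=1 F1=0 F2=0 F3=0; commitIndex=0
Op 3: append 3 -> log_len=5
Op 4: F0 acks idx 2 -> match: F0=2 F1=0 F2=0 F3=0; commitIndex=0
Op 5: F1 acks idx 5 -> match: F0=2 F1=5 F2=0 F3=0; commitIndex=2
Op 6: F3 acks idx 2 -> match: F0=2 F1=5 F2=0 F3=2; commitIndex=2
Op 7: F0 acks idx 1 -> match: F0=2 F1=5 F2=0 F3=2; commitIndex=2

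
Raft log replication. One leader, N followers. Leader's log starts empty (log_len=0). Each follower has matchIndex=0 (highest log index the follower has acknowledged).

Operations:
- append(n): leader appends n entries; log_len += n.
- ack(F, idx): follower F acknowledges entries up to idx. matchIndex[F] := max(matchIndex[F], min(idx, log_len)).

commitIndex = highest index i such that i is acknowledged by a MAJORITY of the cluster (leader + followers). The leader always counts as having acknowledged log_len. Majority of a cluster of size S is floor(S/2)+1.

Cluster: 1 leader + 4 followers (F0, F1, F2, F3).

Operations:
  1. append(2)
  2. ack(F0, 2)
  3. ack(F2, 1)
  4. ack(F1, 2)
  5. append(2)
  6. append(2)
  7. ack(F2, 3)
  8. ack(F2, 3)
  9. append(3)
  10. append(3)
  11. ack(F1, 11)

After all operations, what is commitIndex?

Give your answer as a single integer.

Op 1: append 2 -> log_len=2
Op 2: F0 acks idx 2 -> match: F0=2 F1=0 F2=0 F3=0; commitIndex=0
Op 3: F2 acks idx 1 -> match: F0=2 F1=0 F2=1 F3=0; commitIndex=1
Op 4: F1 acks idx 2 -> match: F0=2 F1=2 F2=1 F3=0; commitIndex=2
Op 5: append 2 -> log_len=4
Op 6: append 2 -> log_len=6
Op 7: F2 acks idx 3 -> match: F0=2 F1=2 F2=3 F3=0; commitIndex=2
Op 8: F2 acks idx 3 -> match: F0=2 F1=2 F2=3 F3=0; commitIndex=2
Op 9: append 3 -> log_len=9
Op 10: append 3 -> log_len=12
Op 11: F1 acks idx 11 -> match: F0=2 F1=11 F2=3 F3=0; commitIndex=3

Answer: 3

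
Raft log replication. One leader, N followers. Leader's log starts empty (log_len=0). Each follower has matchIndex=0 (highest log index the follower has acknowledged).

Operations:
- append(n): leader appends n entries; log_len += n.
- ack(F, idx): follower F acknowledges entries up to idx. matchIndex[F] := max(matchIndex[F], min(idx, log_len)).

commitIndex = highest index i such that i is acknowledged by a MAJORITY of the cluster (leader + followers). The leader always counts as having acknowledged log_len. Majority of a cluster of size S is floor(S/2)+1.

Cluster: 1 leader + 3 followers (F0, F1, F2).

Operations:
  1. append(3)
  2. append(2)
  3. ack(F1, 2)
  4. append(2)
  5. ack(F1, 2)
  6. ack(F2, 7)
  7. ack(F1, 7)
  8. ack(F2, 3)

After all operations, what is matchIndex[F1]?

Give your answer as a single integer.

Op 1: append 3 -> log_len=3
Op 2: append 2 -> log_len=5
Op 3: F1 acks idx 2 -> match: F0=0 F1=2 F2=0; commitIndex=0
Op 4: append 2 -> log_len=7
Op 5: F1 acks idx 2 -> match: F0=0 F1=2 F2=0; commitIndex=0
Op 6: F2 acks idx 7 -> match: F0=0 F1=2 F2=7; commitIndex=2
Op 7: F1 acks idx 7 -> match: F0=0 F1=7 F2=7; commitIndex=7
Op 8: F2 acks idx 3 -> match: F0=0 F1=7 F2=7; commitIndex=7

Answer: 7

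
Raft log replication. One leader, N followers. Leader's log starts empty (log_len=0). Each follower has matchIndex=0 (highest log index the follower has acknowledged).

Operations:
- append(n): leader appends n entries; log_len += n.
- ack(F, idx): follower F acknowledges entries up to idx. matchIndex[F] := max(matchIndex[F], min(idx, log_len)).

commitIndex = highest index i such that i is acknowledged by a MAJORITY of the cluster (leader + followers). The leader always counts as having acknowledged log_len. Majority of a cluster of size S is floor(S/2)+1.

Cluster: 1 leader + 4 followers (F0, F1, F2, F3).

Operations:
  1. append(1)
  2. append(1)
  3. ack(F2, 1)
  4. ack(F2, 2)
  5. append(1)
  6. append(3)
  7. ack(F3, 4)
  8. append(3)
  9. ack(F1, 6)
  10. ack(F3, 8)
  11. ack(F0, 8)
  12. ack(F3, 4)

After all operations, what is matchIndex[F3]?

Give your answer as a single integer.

Op 1: append 1 -> log_len=1
Op 2: append 1 -> log_len=2
Op 3: F2 acks idx 1 -> match: F0=0 F1=0 F2=1 F3=0; commitIndex=0
Op 4: F2 acks idx 2 -> match: F0=0 F1=0 F2=2 F3=0; commitIndex=0
Op 5: append 1 -> log_len=3
Op 6: append 3 -> log_len=6
Op 7: F3 acks idx 4 -> match: F0=0 F1=0 F2=2 F3=4; commitIndex=2
Op 8: append 3 -> log_len=9
Op 9: F1 acks idx 6 -> match: F0=0 F1=6 F2=2 F3=4; commitIndex=4
Op 10: F3 acks idx 8 -> match: F0=0 F1=6 F2=2 F3=8; commitIndex=6
Op 11: F0 acks idx 8 -> match: F0=8 F1=6 F2=2 F3=8; commitIndex=8
Op 12: F3 acks idx 4 -> match: F0=8 F1=6 F2=2 F3=8; commitIndex=8

Answer: 8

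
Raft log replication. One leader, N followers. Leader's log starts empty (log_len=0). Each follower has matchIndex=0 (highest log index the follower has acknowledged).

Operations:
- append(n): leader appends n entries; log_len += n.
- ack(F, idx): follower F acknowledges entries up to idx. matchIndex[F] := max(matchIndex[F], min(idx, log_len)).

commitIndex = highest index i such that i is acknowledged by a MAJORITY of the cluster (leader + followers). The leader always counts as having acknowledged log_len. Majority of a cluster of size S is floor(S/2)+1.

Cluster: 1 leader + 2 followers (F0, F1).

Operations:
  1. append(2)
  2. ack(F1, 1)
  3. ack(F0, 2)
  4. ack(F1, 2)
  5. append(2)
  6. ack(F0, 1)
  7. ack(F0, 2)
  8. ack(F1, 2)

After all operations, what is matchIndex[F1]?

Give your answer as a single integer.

Answer: 2

Derivation:
Op 1: append 2 -> log_len=2
Op 2: F1 acks idx 1 -> match: F0=0 F1=1; commitIndex=1
Op 3: F0 acks idx 2 -> match: F0=2 F1=1; commitIndex=2
Op 4: F1 acks idx 2 -> match: F0=2 F1=2; commitIndex=2
Op 5: append 2 -> log_len=4
Op 6: F0 acks idx 1 -> match: F0=2 F1=2; commitIndex=2
Op 7: F0 acks idx 2 -> match: F0=2 F1=2; commitIndex=2
Op 8: F1 acks idx 2 -> match: F0=2 F1=2; commitIndex=2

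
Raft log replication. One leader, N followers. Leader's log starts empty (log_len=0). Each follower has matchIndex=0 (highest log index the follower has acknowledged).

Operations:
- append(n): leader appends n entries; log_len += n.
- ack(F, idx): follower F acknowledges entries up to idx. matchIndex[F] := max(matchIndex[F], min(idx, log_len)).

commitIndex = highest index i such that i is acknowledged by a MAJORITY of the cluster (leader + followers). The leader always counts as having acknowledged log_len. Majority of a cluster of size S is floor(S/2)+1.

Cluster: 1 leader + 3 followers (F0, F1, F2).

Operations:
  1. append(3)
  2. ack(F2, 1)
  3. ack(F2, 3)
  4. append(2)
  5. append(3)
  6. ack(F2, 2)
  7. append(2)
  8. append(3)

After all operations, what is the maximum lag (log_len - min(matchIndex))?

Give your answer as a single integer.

Op 1: append 3 -> log_len=3
Op 2: F2 acks idx 1 -> match: F0=0 F1=0 F2=1; commitIndex=0
Op 3: F2 acks idx 3 -> match: F0=0 F1=0 F2=3; commitIndex=0
Op 4: append 2 -> log_len=5
Op 5: append 3 -> log_len=8
Op 6: F2 acks idx 2 -> match: F0=0 F1=0 F2=3; commitIndex=0
Op 7: append 2 -> log_len=10
Op 8: append 3 -> log_len=13

Answer: 13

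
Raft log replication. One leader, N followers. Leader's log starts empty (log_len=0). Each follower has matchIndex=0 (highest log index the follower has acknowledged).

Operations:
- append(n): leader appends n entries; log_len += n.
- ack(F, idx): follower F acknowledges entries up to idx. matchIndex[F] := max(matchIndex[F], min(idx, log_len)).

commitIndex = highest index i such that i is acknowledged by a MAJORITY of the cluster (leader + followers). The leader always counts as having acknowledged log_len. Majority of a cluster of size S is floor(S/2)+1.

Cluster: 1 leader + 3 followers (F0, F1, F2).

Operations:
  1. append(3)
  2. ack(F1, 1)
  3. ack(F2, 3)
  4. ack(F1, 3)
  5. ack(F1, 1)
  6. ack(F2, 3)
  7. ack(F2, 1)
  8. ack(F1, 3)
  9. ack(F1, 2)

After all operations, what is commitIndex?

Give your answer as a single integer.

Answer: 3

Derivation:
Op 1: append 3 -> log_len=3
Op 2: F1 acks idx 1 -> match: F0=0 F1=1 F2=0; commitIndex=0
Op 3: F2 acks idx 3 -> match: F0=0 F1=1 F2=3; commitIndex=1
Op 4: F1 acks idx 3 -> match: F0=0 F1=3 F2=3; commitIndex=3
Op 5: F1 acks idx 1 -> match: F0=0 F1=3 F2=3; commitIndex=3
Op 6: F2 acks idx 3 -> match: F0=0 F1=3 F2=3; commitIndex=3
Op 7: F2 acks idx 1 -> match: F0=0 F1=3 F2=3; commitIndex=3
Op 8: F1 acks idx 3 -> match: F0=0 F1=3 F2=3; commitIndex=3
Op 9: F1 acks idx 2 -> match: F0=0 F1=3 F2=3; commitIndex=3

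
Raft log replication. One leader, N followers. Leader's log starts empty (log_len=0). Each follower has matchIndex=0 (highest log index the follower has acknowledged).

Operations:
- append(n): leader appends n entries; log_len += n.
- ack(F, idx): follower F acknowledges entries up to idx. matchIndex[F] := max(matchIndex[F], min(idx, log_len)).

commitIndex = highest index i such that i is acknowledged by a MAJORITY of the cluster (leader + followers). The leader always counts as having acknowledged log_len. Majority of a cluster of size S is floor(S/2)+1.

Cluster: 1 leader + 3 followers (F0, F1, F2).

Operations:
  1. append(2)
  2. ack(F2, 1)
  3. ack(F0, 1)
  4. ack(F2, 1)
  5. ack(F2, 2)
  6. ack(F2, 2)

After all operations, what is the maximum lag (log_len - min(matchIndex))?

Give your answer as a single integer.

Op 1: append 2 -> log_len=2
Op 2: F2 acks idx 1 -> match: F0=0 F1=0 F2=1; commitIndex=0
Op 3: F0 acks idx 1 -> match: F0=1 F1=0 F2=1; commitIndex=1
Op 4: F2 acks idx 1 -> match: F0=1 F1=0 F2=1; commitIndex=1
Op 5: F2 acks idx 2 -> match: F0=1 F1=0 F2=2; commitIndex=1
Op 6: F2 acks idx 2 -> match: F0=1 F1=0 F2=2; commitIndex=1

Answer: 2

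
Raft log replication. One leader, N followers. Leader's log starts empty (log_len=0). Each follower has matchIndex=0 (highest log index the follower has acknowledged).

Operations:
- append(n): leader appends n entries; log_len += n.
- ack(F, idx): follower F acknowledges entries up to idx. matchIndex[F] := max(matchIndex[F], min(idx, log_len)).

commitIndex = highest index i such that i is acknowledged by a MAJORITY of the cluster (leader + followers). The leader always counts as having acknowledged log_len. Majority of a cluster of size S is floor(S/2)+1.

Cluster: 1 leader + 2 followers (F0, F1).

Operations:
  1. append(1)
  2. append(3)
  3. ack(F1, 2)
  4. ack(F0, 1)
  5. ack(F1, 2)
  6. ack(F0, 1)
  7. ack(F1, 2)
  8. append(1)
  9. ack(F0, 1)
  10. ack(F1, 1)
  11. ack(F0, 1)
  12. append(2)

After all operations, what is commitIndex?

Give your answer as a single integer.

Answer: 2

Derivation:
Op 1: append 1 -> log_len=1
Op 2: append 3 -> log_len=4
Op 3: F1 acks idx 2 -> match: F0=0 F1=2; commitIndex=2
Op 4: F0 acks idx 1 -> match: F0=1 F1=2; commitIndex=2
Op 5: F1 acks idx 2 -> match: F0=1 F1=2; commitIndex=2
Op 6: F0 acks idx 1 -> match: F0=1 F1=2; commitIndex=2
Op 7: F1 acks idx 2 -> match: F0=1 F1=2; commitIndex=2
Op 8: append 1 -> log_len=5
Op 9: F0 acks idx 1 -> match: F0=1 F1=2; commitIndex=2
Op 10: F1 acks idx 1 -> match: F0=1 F1=2; commitIndex=2
Op 11: F0 acks idx 1 -> match: F0=1 F1=2; commitIndex=2
Op 12: append 2 -> log_len=7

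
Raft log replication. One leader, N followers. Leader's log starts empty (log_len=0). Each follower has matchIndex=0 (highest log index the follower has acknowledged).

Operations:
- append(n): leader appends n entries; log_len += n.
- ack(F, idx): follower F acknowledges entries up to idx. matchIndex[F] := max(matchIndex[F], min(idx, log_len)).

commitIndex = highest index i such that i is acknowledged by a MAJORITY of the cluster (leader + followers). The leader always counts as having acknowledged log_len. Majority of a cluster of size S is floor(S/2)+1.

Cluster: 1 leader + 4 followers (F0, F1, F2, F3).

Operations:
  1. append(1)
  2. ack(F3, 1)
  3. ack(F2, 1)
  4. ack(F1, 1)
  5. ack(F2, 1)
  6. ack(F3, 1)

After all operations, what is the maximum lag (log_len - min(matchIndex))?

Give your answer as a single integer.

Answer: 1

Derivation:
Op 1: append 1 -> log_len=1
Op 2: F3 acks idx 1 -> match: F0=0 F1=0 F2=0 F3=1; commitIndex=0
Op 3: F2 acks idx 1 -> match: F0=0 F1=0 F2=1 F3=1; commitIndex=1
Op 4: F1 acks idx 1 -> match: F0=0 F1=1 F2=1 F3=1; commitIndex=1
Op 5: F2 acks idx 1 -> match: F0=0 F1=1 F2=1 F3=1; commitIndex=1
Op 6: F3 acks idx 1 -> match: F0=0 F1=1 F2=1 F3=1; commitIndex=1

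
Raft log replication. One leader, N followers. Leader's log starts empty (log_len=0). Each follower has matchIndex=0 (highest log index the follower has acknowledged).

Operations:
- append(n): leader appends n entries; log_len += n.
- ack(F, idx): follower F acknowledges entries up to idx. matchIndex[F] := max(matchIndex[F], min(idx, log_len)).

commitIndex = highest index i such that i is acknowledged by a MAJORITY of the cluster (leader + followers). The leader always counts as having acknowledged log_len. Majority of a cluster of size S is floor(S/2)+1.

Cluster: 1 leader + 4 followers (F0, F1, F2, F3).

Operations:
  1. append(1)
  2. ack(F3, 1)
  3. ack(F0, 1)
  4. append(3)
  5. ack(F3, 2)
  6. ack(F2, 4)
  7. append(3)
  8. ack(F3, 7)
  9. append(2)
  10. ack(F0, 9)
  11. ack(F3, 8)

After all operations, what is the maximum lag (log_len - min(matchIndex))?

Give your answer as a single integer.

Answer: 9

Derivation:
Op 1: append 1 -> log_len=1
Op 2: F3 acks idx 1 -> match: F0=0 F1=0 F2=0 F3=1; commitIndex=0
Op 3: F0 acks idx 1 -> match: F0=1 F1=0 F2=0 F3=1; commitIndex=1
Op 4: append 3 -> log_len=4
Op 5: F3 acks idx 2 -> match: F0=1 F1=0 F2=0 F3=2; commitIndex=1
Op 6: F2 acks idx 4 -> match: F0=1 F1=0 F2=4 F3=2; commitIndex=2
Op 7: append 3 -> log_len=7
Op 8: F3 acks idx 7 -> match: F0=1 F1=0 F2=4 F3=7; commitIndex=4
Op 9: append 2 -> log_len=9
Op 10: F0 acks idx 9 -> match: F0=9 F1=0 F2=4 F3=7; commitIndex=7
Op 11: F3 acks idx 8 -> match: F0=9 F1=0 F2=4 F3=8; commitIndex=8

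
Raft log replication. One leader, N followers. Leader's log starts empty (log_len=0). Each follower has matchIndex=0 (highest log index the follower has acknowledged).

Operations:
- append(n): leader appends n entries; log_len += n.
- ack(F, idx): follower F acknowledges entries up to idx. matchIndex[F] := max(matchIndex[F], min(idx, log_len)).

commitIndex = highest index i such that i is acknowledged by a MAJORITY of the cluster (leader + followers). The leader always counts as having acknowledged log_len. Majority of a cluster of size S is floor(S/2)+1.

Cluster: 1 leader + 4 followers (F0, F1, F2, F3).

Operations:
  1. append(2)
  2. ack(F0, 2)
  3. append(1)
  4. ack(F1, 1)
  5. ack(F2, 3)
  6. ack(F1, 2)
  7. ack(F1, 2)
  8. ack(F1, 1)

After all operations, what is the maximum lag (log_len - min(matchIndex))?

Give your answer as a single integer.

Op 1: append 2 -> log_len=2
Op 2: F0 acks idx 2 -> match: F0=2 F1=0 F2=0 F3=0; commitIndex=0
Op 3: append 1 -> log_len=3
Op 4: F1 acks idx 1 -> match: F0=2 F1=1 F2=0 F3=0; commitIndex=1
Op 5: F2 acks idx 3 -> match: F0=2 F1=1 F2=3 F3=0; commitIndex=2
Op 6: F1 acks idx 2 -> match: F0=2 F1=2 F2=3 F3=0; commitIndex=2
Op 7: F1 acks idx 2 -> match: F0=2 F1=2 F2=3 F3=0; commitIndex=2
Op 8: F1 acks idx 1 -> match: F0=2 F1=2 F2=3 F3=0; commitIndex=2

Answer: 3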